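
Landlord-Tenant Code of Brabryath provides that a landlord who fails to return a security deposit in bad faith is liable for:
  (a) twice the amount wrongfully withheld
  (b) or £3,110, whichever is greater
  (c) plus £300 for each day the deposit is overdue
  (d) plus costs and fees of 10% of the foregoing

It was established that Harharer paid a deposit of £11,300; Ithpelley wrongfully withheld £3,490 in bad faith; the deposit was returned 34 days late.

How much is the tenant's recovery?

Recovery: £18,898

Doubled: 2 × £3,490 = £6,980
Minimum £3,110: £6,980 meets the minimum, no increase.
Late-return penalty: 34 × £300 = £10,200
Damages plus late penalty: £6,980 + £10,200 = £17,180
Costs and fees: 10% of £17,180 = £1,718
Total recovery: £17,180 + £1,718 = £18,898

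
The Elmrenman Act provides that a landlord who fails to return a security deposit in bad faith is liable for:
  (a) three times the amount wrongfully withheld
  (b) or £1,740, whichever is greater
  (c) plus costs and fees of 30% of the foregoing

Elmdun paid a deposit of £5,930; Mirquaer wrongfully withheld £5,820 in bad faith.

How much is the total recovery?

£22,698

Trebled: 3 × £5,820 = £17,460
Minimum £1,740: £17,460 meets the minimum, no increase.
Costs and fees: 30% of £17,460 = £5,238
Total recovery: £17,460 + £5,238 = £22,698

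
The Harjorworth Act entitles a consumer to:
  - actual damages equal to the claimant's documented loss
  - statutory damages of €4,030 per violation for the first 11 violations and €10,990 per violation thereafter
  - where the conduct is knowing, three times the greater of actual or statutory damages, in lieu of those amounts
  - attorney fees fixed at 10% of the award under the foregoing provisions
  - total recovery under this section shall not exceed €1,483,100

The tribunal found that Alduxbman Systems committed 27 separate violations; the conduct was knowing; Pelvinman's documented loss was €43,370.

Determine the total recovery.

€726,561

First 11 violations: 11 × €4,030 = €44,330
Remaining violations: (27 − 11) × €10,990 = €175,840
Statutory damages: €44,330 + €175,840 = €220,170
Greater of actual damages (€43,370) or statutory damages (€220,170): €220,170
Trebled: 3 × €220,170 = €660,510
Attorney fees: 10% of €660,510 = €66,051
Total before cap: €660,510 + €66,051 = €726,561
Cap at €1,483,100: €726,561 is within the cap, no reduction.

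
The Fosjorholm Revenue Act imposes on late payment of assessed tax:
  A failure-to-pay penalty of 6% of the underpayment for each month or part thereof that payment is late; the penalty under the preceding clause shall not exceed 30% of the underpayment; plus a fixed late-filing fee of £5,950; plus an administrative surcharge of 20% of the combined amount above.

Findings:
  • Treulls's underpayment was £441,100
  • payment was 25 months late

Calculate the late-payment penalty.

Accrued rate: 6% × 25 = 150%, capped at 30% → 30%
Failure-to-pay penalty: 30% of £441,100 = £132,330
Penalty before surcharge: £132,330 + £5,950 = £138,280
Administrative surcharge: 20% of £138,280 = £27,656
Total penalty: £138,280 + £27,656 = £165,936

£165,936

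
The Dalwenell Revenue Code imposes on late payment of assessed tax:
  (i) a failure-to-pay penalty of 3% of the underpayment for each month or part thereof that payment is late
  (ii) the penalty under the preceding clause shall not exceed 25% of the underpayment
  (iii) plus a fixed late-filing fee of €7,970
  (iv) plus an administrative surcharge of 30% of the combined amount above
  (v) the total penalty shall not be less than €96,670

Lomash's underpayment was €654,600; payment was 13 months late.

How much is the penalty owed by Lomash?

€223,106

Accrued rate: 3% × 13 = 39%, capped at 25% → 25%
Failure-to-pay penalty: 25% of €654,600 = €163,650
Penalty before surcharge: €163,650 + €7,970 = €171,620
Administrative surcharge: 30% of €171,620 = €51,486
Total penalty: €171,620 + €51,486 = €223,106
Minimum €96,670: €223,106 meets the minimum, no increase.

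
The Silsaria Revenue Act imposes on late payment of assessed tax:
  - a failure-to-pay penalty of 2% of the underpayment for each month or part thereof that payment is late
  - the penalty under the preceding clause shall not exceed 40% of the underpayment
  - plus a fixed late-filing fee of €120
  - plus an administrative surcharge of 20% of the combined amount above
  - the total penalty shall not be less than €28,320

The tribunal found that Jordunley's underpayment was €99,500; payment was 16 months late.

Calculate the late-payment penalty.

Accrued rate: 2% × 16 = 32%, capped at 40% → 32%
Failure-to-pay penalty: 32% of €99,500 = €31,840
Penalty before surcharge: €31,840 + €120 = €31,960
Administrative surcharge: 20% of €31,960 = €6,392
Total penalty: €31,960 + €6,392 = €38,352
Minimum €28,320: €38,352 meets the minimum, no increase.

€38,352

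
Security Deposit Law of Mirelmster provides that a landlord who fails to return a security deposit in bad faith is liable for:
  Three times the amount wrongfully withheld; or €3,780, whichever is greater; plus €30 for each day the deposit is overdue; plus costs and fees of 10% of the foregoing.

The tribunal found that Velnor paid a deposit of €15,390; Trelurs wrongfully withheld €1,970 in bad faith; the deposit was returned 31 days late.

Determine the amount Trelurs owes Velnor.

€7,524

Trebled: 3 × €1,970 = €5,910
Minimum €3,780: €5,910 meets the minimum, no increase.
Late-return penalty: 31 × €30 = €930
Damages plus late penalty: €5,910 + €930 = €6,840
Costs and fees: 10% of €6,840 = €684
Total recovery: €6,840 + €684 = €7,524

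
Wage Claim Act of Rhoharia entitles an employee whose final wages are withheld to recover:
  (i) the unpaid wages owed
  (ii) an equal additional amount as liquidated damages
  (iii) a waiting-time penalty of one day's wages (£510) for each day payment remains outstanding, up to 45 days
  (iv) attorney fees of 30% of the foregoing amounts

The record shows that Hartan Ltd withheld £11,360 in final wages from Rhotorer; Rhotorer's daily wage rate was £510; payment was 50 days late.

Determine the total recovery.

Liquidated damages (equal amount): £11,360
Penalty days: min(50, 45) = 45
Waiting-time penalty: 45 × £510 = £22,950
Subtotal: £11,360 + £11,360 + £22,950 = £45,670
Attorney fees: 30% of £45,670 = £13,701
Total award: £45,670 + £13,701 = £59,371

£59,371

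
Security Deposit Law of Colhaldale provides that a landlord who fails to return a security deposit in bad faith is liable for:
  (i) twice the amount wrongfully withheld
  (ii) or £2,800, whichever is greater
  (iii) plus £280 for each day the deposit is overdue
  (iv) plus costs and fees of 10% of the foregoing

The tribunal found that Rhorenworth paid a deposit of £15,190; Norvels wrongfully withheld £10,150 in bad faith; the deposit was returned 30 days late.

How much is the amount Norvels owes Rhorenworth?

Doubled: 2 × £10,150 = £20,300
Minimum £2,800: £20,300 meets the minimum, no increase.
Late-return penalty: 30 × £280 = £8,400
Damages plus late penalty: £20,300 + £8,400 = £28,700
Costs and fees: 10% of £28,700 = £2,870
Total recovery: £28,700 + £2,870 = £31,570

£31,570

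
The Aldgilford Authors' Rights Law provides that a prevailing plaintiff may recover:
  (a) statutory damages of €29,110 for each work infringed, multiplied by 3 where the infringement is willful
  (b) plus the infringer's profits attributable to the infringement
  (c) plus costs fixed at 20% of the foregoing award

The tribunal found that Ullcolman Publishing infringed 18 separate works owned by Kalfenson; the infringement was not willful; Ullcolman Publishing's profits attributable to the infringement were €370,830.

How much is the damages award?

Statutory damages: 18 × €29,110 = €523,980
Infringement not willful: no ×3 enhancement.
Combined award: €523,980 + €370,830 = €894,810
Costs: 20% of €894,810 = €178,962
Award plus costs: €894,810 + €178,962 = €1,073,772

Award: €1,073,772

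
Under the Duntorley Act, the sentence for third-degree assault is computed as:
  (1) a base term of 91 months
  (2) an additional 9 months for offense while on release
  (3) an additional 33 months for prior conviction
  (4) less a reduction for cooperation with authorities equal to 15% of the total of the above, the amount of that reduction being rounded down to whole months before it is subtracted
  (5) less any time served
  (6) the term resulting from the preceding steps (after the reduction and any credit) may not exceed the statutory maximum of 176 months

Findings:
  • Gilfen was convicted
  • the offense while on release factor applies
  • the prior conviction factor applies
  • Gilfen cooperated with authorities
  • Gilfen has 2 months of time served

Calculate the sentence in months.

Offense while on release enhancement: +9 months
Prior conviction enhancement: +33 months
Adjusted term: 91 months + 9 months + 33 months = 133 months
Cooperation with authorities reduction: 15% of 133 months = 19 months (rounded down)
After reduction: 133 − 19 = 114 months
Less time served: 114 months − 2 months = 112 months
Cap at 176 months: 112 months is within the cap, no reduction.

112 months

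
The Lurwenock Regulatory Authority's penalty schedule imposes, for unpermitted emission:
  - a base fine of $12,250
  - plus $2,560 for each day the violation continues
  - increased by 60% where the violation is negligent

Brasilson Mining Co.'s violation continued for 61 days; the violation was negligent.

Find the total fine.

$269,456

Per-day component: 61 × $2,560 = $156,160
Base plus per-day: $12,250 + $156,160 = $168,410
Enhancement: 60% of $168,410 = $101,046
Enhanced fine: $168,410 + $101,046 = $269,456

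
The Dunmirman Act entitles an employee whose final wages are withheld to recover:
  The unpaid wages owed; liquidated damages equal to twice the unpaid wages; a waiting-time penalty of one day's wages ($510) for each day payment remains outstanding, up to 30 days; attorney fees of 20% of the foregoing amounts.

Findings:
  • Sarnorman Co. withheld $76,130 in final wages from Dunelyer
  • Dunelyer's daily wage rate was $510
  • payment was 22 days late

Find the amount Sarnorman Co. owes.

Doubled: 2 × $76,130 = $152,260
Penalty days: min(22, 30) = 22
Waiting-time penalty: 22 × $510 = $11,220
Subtotal: $76,130 + $152,260 + $11,220 = $239,610
Attorney fees: 20% of $239,610 = $47,922
Total award: $239,610 + $47,922 = $287,532

Total award: $287,532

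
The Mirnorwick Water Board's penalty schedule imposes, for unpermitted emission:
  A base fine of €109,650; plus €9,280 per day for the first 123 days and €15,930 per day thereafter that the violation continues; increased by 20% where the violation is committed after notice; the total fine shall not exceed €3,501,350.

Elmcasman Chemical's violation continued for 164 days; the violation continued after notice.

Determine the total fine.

€2,285,064

First 123 days: 123 × €9,280 = €1,141,440
Remaining days: (164 − 123) × €15,930 = €653,130
Per-day component: €1,141,440 + €653,130 = €1,794,570
Base plus per-day: €109,650 + €1,794,570 = €1,904,220
Enhancement: 20% of €1,904,220 = €380,844
Enhanced fine: €1,904,220 + €380,844 = €2,285,064
Cap at €3,501,350: €2,285,064 is within the cap, no reduction.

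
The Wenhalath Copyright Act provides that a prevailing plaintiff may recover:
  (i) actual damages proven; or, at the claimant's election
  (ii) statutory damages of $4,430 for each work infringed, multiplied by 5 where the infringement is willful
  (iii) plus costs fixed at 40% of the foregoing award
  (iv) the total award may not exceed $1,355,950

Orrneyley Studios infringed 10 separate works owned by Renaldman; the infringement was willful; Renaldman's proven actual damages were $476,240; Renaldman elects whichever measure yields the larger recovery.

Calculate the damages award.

$666,736

Statutory damages: 10 × $4,430 = $44,300
Multiplied by 5: 5 × $44,300 = $221,500
Greater of actual damages ($476,240) or enhanced statutory damages ($221,500): $476,240
Costs: 40% of $476,240 = $190,496
Award plus costs: $476,240 + $190,496 = $666,736
Cap at $1,355,950: $666,736 is within the cap, no reduction.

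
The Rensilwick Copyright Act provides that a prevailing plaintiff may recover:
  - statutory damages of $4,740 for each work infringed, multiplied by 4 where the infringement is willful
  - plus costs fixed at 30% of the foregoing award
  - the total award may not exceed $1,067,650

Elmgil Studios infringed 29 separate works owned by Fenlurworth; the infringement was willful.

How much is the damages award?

Statutory damages: 29 × $4,740 = $137,460
Multiplied by 4: 4 × $137,460 = $549,840
Costs: 30% of $549,840 = $164,952
Award plus costs: $549,840 + $164,952 = $714,792
Cap at $1,067,650: $714,792 is within the cap, no reduction.

Award: $714,792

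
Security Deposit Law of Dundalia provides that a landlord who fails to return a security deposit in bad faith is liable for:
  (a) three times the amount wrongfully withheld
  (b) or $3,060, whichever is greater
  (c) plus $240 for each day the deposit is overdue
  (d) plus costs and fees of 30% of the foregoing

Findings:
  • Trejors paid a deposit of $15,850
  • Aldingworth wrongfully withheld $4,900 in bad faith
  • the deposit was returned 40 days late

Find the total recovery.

Recovery: $31,590

Trebled: 3 × $4,900 = $14,700
Minimum $3,060: $14,700 meets the minimum, no increase.
Late-return penalty: 40 × $240 = $9,600
Damages plus late penalty: $14,700 + $9,600 = $24,300
Costs and fees: 30% of $24,300 = $7,290
Total recovery: $24,300 + $7,290 = $31,590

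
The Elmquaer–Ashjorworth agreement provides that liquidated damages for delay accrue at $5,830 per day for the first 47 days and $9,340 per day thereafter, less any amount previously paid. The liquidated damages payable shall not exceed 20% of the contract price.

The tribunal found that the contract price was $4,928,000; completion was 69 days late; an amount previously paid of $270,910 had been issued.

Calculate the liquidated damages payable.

First 47 days: 47 × $5,830 = $274,010
Remaining days: (69 − 47) × $9,340 = $205,480
Accrued per-day damages: $274,010 + $205,480 = $479,490
Less amount previously paid: $479,490 − $270,910 = $208,580
Cap: 20% of $4,928,000 = $985,600
Cap at $985,600: $208,580 is within the cap, no reduction.

$208,580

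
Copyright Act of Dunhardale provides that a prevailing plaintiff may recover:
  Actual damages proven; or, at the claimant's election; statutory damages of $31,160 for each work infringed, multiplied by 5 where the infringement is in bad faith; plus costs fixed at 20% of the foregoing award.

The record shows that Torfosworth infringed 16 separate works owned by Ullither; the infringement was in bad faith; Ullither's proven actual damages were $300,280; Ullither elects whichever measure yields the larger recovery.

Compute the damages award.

Award: $2,991,360

Statutory damages: 16 × $31,160 = $498,560
Multiplied by 5: 5 × $498,560 = $2,492,800
Greater of actual damages ($300,280) or enhanced statutory damages ($2,492,800): $2,492,800
Costs: 20% of $2,492,800 = $498,560
Award plus costs: $2,492,800 + $498,560 = $2,991,360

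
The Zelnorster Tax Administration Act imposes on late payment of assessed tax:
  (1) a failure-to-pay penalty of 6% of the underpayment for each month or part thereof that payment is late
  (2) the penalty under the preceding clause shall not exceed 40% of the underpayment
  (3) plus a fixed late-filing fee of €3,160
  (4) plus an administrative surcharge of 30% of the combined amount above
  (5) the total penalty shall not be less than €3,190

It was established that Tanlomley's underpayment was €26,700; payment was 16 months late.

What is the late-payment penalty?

Penalty: €17,992

Accrued rate: 6% × 16 = 96%, capped at 40% → 40%
Failure-to-pay penalty: 40% of €26,700 = €10,680
Penalty before surcharge: €10,680 + €3,160 = €13,840
Administrative surcharge: 30% of €13,840 = €4,152
Total penalty: €13,840 + €4,152 = €17,992
Minimum €3,190: €17,992 meets the minimum, no increase.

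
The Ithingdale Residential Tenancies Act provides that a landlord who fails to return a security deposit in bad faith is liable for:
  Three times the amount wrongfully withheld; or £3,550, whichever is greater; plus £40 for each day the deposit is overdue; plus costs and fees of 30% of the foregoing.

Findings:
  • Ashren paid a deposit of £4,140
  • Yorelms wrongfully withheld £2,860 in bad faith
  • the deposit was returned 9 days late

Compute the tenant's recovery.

£11,622

Trebled: 3 × £2,860 = £8,580
Minimum £3,550: £8,580 meets the minimum, no increase.
Late-return penalty: 9 × £40 = £360
Damages plus late penalty: £8,580 + £360 = £8,940
Costs and fees: 30% of £8,940 = £2,682
Total recovery: £8,940 + £2,682 = £11,622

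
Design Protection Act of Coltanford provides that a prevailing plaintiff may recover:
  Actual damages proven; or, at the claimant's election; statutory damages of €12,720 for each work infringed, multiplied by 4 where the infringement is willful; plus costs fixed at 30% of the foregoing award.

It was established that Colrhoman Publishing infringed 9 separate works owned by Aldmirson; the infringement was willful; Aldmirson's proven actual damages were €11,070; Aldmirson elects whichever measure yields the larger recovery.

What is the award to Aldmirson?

€595,296

Statutory damages: 9 × €12,720 = €114,480
Multiplied by 4: 4 × €114,480 = €457,920
Greater of actual damages (€11,070) or enhanced statutory damages (€457,920): €457,920
Costs: 30% of €457,920 = €137,376
Award plus costs: €457,920 + €137,376 = €595,296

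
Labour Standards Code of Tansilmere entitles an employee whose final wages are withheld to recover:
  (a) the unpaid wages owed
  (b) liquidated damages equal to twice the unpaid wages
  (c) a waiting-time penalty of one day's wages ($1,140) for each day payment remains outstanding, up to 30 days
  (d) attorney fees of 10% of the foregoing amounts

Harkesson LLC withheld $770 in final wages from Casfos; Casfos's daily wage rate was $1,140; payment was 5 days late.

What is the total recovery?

Doubled: 2 × $770 = $1,540
Penalty days: min(5, 30) = 5
Waiting-time penalty: 5 × $1,140 = $5,700
Subtotal: $770 + $1,540 + $5,700 = $8,010
Attorney fees: 10% of $8,010 = $801
Total award: $8,010 + $801 = $8,811

Total award: $8,811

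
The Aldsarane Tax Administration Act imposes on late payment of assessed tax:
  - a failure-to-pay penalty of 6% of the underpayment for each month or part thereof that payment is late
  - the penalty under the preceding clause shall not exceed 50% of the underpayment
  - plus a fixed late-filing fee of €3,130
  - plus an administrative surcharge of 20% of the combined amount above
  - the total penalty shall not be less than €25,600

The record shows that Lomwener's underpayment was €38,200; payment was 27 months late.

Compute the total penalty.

€26,676

Accrued rate: 6% × 27 = 162%, capped at 50% → 50%
Failure-to-pay penalty: 50% of €38,200 = €19,100
Penalty before surcharge: €19,100 + €3,130 = €22,230
Administrative surcharge: 20% of €22,230 = €4,446
Total penalty: €22,230 + €4,446 = €26,676
Minimum €25,600: €26,676 meets the minimum, no increase.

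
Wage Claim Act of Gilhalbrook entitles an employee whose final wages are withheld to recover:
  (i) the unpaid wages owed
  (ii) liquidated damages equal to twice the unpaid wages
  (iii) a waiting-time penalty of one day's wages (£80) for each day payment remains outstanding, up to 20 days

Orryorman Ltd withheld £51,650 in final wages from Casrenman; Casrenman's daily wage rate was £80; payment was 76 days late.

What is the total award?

Doubled: 2 × £51,650 = £103,300
Penalty days: min(76, 20) = 20
Waiting-time penalty: 20 × £80 = £1,600
Total award: £51,650 + £103,300 + £1,600 = £156,550

£156,550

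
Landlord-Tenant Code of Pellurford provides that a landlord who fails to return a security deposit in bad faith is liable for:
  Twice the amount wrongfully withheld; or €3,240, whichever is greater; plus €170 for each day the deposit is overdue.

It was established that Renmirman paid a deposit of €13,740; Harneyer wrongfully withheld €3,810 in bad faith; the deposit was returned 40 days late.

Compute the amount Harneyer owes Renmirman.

€14,420

Doubled: 2 × €3,810 = €7,620
Minimum €3,240: €7,620 meets the minimum, no increase.
Late-return penalty: 40 × €170 = €6,800
Damages plus late penalty: €7,620 + €6,800 = €14,420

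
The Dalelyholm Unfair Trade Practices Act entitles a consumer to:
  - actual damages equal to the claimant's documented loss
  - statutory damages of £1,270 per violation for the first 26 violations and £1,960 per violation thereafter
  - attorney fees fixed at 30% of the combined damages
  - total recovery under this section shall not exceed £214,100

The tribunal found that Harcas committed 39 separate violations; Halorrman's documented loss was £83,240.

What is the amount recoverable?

First 26 violations: 26 × £1,270 = £33,020
Remaining violations: (39 − 26) × £1,960 = £25,480
Statutory damages: £33,020 + £25,480 = £58,500
Combined damages: £83,240 + £58,500 = £141,740
Attorney fees: 30% of £141,740 = £42,522
Total before cap: £141,740 + £42,522 = £184,262
Cap at £214,100: £184,262 is within the cap, no reduction.

Total recovery: £184,262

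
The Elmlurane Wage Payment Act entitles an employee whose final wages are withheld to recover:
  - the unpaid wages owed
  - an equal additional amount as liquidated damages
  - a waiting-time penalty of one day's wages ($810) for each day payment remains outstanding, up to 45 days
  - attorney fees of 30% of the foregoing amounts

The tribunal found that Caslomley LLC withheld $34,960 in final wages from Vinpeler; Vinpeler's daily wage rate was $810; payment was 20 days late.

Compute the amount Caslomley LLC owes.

$111,956

Liquidated damages (equal amount): $34,960
Penalty days: min(20, 45) = 20
Waiting-time penalty: 20 × $810 = $16,200
Subtotal: $34,960 + $34,960 + $16,200 = $86,120
Attorney fees: 30% of $86,120 = $25,836
Total award: $86,120 + $25,836 = $111,956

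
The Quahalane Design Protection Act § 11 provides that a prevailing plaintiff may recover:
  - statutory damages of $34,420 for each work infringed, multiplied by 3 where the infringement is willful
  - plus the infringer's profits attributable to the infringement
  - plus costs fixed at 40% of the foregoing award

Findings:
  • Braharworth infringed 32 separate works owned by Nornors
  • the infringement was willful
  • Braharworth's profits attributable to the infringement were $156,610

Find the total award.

Statutory damages: 32 × $34,420 = $1,101,440
Trebled: 3 × $1,101,440 = $3,304,320
Combined award: $3,304,320 + $156,610 = $3,460,930
Costs: 40% of $3,460,930 = $1,384,372
Award plus costs: $3,460,930 + $1,384,372 = $4,845,302

$4,845,302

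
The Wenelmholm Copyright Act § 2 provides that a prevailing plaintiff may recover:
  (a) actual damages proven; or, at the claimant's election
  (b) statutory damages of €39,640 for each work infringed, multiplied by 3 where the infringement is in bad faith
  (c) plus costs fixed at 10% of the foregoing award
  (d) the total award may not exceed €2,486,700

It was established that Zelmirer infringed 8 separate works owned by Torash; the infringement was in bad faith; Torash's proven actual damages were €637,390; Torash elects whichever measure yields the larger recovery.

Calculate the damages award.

Statutory damages: 8 × €39,640 = €317,120
Trebled: 3 × €317,120 = €951,360
Greater of actual damages (€637,390) or enhanced statutory damages (€951,360): €951,360
Costs: 10% of €951,360 = €95,136
Award plus costs: €951,360 + €95,136 = €1,046,496
Cap at €2,486,700: €1,046,496 is within the cap, no reduction.

€1,046,496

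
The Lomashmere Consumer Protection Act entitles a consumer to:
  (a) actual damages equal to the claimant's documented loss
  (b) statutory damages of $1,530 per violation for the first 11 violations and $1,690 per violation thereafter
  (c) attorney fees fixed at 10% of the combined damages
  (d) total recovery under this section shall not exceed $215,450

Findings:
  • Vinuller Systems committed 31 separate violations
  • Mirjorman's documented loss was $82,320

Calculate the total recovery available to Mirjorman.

First 11 violations: 11 × $1,530 = $16,830
Remaining violations: (31 − 11) × $1,690 = $33,800
Statutory damages: $16,830 + $33,800 = $50,630
Combined damages: $82,320 + $50,630 = $132,950
Attorney fees: 10% of $132,950 = $13,295
Total before cap: $132,950 + $13,295 = $146,245
Cap at $215,450: $146,245 is within the cap, no reduction.

Total recovery: $146,245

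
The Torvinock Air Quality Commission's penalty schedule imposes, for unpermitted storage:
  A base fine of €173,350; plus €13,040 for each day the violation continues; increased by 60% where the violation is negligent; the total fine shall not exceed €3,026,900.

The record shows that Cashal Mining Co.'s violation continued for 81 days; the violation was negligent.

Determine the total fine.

€1,967,344

Per-day component: 81 × €13,040 = €1,056,240
Base plus per-day: €173,350 + €1,056,240 = €1,229,590
Enhancement: 60% of €1,229,590 = €737,754
Enhanced fine: €1,229,590 + €737,754 = €1,967,344
Cap at €3,026,900: €1,967,344 is within the cap, no reduction.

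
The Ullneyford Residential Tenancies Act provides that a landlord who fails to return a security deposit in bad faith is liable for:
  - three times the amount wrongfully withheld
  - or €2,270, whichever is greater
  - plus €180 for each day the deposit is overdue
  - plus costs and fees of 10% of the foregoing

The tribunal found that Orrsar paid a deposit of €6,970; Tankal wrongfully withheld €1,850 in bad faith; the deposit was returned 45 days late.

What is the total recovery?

Trebled: 3 × €1,850 = €5,550
Minimum €2,270: €5,550 meets the minimum, no increase.
Late-return penalty: 45 × €180 = €8,100
Damages plus late penalty: €5,550 + €8,100 = €13,650
Costs and fees: 10% of €13,650 = €1,365
Total recovery: €13,650 + €1,365 = €15,015

€15,015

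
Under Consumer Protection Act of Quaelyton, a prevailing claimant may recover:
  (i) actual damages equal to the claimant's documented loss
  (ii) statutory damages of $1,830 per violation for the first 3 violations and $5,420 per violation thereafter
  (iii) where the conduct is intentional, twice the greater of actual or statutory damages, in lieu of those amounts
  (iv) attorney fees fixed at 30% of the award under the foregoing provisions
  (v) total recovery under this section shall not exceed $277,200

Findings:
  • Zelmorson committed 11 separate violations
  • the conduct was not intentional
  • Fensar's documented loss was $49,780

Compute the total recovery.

$128,219

First 3 violations: 3 × $1,830 = $5,490
Remaining violations: (11 − 3) × $5,420 = $43,360
Statutory damages: $5,490 + $43,360 = $48,850
Conduct not intentional: the in-lieu enhancement does not apply.
Actual plus statutory damages: $49,780 + $48,850 = $98,630
Attorney fees: 30% of $98,630 = $29,589
Total before cap: $98,630 + $29,589 = $128,219
Cap at $277,200: $128,219 is within the cap, no reduction.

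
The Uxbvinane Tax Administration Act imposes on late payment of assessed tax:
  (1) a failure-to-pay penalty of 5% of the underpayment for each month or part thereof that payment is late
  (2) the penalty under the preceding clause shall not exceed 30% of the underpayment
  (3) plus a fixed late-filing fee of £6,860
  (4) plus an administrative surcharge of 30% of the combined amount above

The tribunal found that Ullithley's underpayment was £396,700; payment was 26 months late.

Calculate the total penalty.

Accrued rate: 5% × 26 = 130%, capped at 30% → 30%
Failure-to-pay penalty: 30% of £396,700 = £119,010
Penalty before surcharge: £119,010 + £6,860 = £125,870
Administrative surcharge: 30% of £125,870 = £37,761
Total penalty: £125,870 + £37,761 = £163,631

£163,631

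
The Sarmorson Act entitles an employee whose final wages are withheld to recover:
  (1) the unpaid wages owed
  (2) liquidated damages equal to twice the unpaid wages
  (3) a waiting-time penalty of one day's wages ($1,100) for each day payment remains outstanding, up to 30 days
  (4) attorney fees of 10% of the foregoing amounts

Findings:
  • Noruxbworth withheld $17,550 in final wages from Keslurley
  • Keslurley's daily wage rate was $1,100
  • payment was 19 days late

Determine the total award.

$80,905

Doubled: 2 × $17,550 = $35,100
Penalty days: min(19, 30) = 19
Waiting-time penalty: 19 × $1,100 = $20,900
Subtotal: $17,550 + $35,100 + $20,900 = $73,550
Attorney fees: 10% of $73,550 = $7,355
Total award: $73,550 + $7,355 = $80,905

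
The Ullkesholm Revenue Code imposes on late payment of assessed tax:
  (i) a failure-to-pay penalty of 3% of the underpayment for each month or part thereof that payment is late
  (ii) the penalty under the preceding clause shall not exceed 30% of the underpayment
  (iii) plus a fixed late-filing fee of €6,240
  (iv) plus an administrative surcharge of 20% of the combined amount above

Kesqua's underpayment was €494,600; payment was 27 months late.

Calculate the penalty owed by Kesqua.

€185,544

Accrued rate: 3% × 27 = 81%, capped at 30% → 30%
Failure-to-pay penalty: 30% of €494,600 = €148,380
Penalty before surcharge: €148,380 + €6,240 = €154,620
Administrative surcharge: 20% of €154,620 = €30,924
Total penalty: €154,620 + €30,924 = €185,544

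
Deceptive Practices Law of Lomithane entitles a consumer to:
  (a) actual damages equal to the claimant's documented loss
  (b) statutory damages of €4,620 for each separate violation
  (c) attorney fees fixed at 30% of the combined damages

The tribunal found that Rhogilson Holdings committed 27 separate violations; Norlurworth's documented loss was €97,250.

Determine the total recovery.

Statutory damages: 27 × €4,620 = €124,740
Combined damages: €97,250 + €124,740 = €221,990
Attorney fees: 30% of €221,990 = €66,597
Total recovery: €221,990 + €66,597 = €288,587

€288,587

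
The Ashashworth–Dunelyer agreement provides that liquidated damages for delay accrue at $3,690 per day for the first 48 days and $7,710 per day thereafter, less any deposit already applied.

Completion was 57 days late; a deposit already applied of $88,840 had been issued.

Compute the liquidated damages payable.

$157,670

First 48 days: 48 × $3,690 = $177,120
Remaining days: (57 − 48) × $7,710 = $69,390
Accrued per-day damages: $177,120 + $69,390 = $246,510
Less deposit already applied: $246,510 − $88,840 = $157,670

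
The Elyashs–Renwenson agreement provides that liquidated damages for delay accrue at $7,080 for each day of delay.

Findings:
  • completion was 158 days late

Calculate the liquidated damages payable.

Per-day damages: 158 × $7,080 = $1,118,640

$1,118,640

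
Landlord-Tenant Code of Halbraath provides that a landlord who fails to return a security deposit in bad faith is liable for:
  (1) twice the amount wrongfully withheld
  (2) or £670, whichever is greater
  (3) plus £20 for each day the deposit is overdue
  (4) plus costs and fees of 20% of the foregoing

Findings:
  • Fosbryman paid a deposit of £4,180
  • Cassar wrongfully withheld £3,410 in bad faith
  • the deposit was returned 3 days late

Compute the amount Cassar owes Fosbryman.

Doubled: 2 × £3,410 = £6,820
Minimum £670: £6,820 meets the minimum, no increase.
Late-return penalty: 3 × £20 = £60
Damages plus late penalty: £6,820 + £60 = £6,880
Costs and fees: 20% of £6,880 = £1,376
Total recovery: £6,880 + £1,376 = £8,256

£8,256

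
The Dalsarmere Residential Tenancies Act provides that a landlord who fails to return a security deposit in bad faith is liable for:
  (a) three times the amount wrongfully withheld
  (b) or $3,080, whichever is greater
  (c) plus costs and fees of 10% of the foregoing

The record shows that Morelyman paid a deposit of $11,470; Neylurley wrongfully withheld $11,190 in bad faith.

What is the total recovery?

Trebled: 3 × $11,190 = $33,570
Minimum $3,080: $33,570 meets the minimum, no increase.
Costs and fees: 10% of $33,570 = $3,357
Total recovery: $33,570 + $3,357 = $36,927

$36,927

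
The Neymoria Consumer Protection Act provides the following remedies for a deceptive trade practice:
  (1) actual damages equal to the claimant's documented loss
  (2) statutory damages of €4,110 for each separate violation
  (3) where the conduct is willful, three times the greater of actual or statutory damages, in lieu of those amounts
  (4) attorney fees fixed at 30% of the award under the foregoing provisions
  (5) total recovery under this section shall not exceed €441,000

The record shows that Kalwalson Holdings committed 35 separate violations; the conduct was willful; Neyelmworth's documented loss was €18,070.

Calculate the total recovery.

Statutory damages: 35 × €4,110 = €143,850
Greater of actual damages (€18,070) or statutory damages (€143,850): €143,850
Trebled: 3 × €143,850 = €431,550
Attorney fees: 30% of €431,550 = €129,465
Total before cap: €431,550 + €129,465 = €561,015
Cap at €441,000: €561,015 exceeds the cap → €441,000

€441,000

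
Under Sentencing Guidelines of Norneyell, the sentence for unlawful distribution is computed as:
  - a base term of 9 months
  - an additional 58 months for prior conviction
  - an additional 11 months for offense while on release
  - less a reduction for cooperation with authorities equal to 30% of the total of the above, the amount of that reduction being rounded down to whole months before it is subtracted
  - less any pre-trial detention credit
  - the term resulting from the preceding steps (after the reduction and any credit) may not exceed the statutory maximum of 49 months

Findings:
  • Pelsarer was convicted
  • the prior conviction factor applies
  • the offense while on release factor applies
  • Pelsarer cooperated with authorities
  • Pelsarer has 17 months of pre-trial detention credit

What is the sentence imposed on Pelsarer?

Prior conviction enhancement: +58 months
Offense while on release enhancement: +11 months
Adjusted term: 9 months + 58 months + 11 months = 78 months
Cooperation with authorities reduction: 30% of 78 months = 23 months (rounded down)
After reduction: 78 − 23 = 55 months
Less pre-trial detention credit: 55 months − 17 months = 38 months
Cap at 49 months: 38 months is within the cap, no reduction.

38 months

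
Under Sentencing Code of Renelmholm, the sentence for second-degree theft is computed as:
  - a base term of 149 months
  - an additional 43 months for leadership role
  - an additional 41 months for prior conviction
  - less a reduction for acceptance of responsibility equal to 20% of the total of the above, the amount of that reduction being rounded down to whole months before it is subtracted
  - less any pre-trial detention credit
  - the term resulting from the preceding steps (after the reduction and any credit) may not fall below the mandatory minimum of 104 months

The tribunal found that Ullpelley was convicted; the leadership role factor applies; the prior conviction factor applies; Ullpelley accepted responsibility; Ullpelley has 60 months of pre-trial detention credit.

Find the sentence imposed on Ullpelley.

127 months

Leadership role enhancement: +43 months
Prior conviction enhancement: +41 months
Adjusted term: 149 months + 43 months + 41 months = 233 months
Acceptance of responsibility reduction: 20% of 233 months = 46 months (rounded down)
After reduction: 233 − 46 = 187 months
Less pre-trial detention credit: 187 months − 60 months = 127 months
Minimum 104 months: 127 months meets the minimum, no increase.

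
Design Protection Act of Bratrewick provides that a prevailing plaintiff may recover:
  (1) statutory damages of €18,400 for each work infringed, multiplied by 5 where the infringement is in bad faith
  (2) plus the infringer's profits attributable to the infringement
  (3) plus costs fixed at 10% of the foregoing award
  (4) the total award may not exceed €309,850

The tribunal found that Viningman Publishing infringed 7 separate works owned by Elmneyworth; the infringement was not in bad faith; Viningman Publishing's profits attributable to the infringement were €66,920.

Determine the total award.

€215,292

Statutory damages: 7 × €18,400 = €128,800
Infringement not in bad faith: no ×5 enhancement.
Combined award: €128,800 + €66,920 = €195,720
Costs: 10% of €195,720 = €19,572
Award plus costs: €195,720 + €19,572 = €215,292
Cap at €309,850: €215,292 is within the cap, no reduction.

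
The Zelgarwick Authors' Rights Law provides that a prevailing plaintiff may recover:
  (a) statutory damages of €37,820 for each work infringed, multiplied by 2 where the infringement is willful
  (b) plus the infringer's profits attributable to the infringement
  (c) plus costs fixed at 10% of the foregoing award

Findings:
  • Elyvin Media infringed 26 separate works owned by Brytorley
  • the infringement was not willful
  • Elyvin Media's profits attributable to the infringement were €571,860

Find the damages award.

Statutory damages: 26 × €37,820 = €983,320
Infringement not willful: no ×2 enhancement.
Combined award: €983,320 + €571,860 = €1,555,180
Costs: 10% of €1,555,180 = €155,518
Award plus costs: €1,555,180 + €155,518 = €1,710,698

€1,710,698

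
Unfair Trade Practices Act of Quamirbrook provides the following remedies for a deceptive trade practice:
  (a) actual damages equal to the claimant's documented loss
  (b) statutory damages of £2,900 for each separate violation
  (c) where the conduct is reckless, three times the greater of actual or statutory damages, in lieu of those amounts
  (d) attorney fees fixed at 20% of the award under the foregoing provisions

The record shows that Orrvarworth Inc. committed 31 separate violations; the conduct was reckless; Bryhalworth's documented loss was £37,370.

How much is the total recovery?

Statutory damages: 31 × £2,900 = £89,900
Greater of actual damages (£37,370) or statutory damages (£89,900): £89,900
Trebled: 3 × £89,900 = £269,700
Attorney fees: 20% of £269,700 = £53,940
Total recovery: £269,700 + £53,940 = £323,640

£323,640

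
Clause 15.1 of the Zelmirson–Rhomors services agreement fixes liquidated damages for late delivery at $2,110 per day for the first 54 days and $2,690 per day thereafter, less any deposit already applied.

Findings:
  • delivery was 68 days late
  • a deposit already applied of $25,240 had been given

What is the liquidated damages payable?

$126,360

First 54 days: 54 × $2,110 = $113,940
Remaining days: (68 − 54) × $2,690 = $37,660
Accrued per-day damages: $113,940 + $37,660 = $151,600
Less deposit already applied: $151,600 − $25,240 = $126,360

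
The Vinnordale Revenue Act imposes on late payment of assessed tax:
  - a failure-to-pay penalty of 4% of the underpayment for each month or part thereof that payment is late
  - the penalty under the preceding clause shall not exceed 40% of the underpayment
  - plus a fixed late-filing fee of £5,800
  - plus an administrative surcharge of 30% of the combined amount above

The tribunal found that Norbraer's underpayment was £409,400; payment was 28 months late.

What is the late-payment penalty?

£220,428

Accrued rate: 4% × 28 = 112%, capped at 40% → 40%
Failure-to-pay penalty: 40% of £409,400 = £163,760
Penalty before surcharge: £163,760 + £5,800 = £169,560
Administrative surcharge: 30% of £169,560 = £50,868
Total penalty: £169,560 + £50,868 = £220,428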